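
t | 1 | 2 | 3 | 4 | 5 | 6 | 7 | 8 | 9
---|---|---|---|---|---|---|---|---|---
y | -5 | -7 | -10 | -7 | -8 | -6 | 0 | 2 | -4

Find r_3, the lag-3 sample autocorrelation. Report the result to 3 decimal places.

-0.178

Mean ȳ = (-5 − 7 − 10 − 7 − 8 − 6 + 0 + 2 − 4)/9 = -5.0000
Σ(y_t−ȳ)(y_{t+3}−ȳ) = (0.0000) + (6.0000) + (5.0000) + (-10.0000) + (-21.0000) + (-1.0000) = -21.0000
Denominator Σ(y_t−ȳ)² = 118.0000
r_3 = -21.0000 / 118.0000 = -0.178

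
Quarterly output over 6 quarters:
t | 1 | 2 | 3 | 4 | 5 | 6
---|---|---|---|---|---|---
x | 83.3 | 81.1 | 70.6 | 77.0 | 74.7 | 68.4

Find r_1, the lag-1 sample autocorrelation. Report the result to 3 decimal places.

0.076

Mean x̄ = (83.3 + 81.1 + 70.6 + 77.0 + 74.7 + 68.4)/6 = 75.8500
Deviations from mean: 7.4500, 5.2500, -5.2500, 1.1500, -1.1500, -7.4500
Numerator Σ_{t=1}^{5}(x_t−x̄)(x_{t+1}−x̄) = 12.7575
Denominator Σ(x_t−x̄)² = 168.7750
r_1 = 12.7575 / 168.7750 = 0.076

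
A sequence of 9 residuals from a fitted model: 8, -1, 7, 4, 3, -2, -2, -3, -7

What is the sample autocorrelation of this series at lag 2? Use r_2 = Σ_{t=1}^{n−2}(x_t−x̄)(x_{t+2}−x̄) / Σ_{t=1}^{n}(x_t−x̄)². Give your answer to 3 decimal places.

0.351

Mean x̄ = (8 − 1 + 7 + 4 + 3 − 2 − 2 − 3 − 7)/9 = 0.7778
Numerator Σ_{t=1}^{7}(x_t−x̄)(x_{t+2}−x̄) = 70.0123
Denominator Σ(x_t−x̄)² = 199.5556
r_2 = 70.0123 / 199.5556 = 0.351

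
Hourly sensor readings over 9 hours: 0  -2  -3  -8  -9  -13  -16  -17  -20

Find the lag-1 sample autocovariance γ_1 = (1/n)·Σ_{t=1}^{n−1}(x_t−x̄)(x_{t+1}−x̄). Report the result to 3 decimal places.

30.945

Mean x̄ = (0 − 2 − 3 − 8 − 9 − 13 − 16 − 17 − 20)/9 = -9.7778
Σ_{t=1}^{8}(x_t−x̄)(x_{t+1}−x̄) = 278.5062
γ_1 = 278.5062 / 9 = 30.945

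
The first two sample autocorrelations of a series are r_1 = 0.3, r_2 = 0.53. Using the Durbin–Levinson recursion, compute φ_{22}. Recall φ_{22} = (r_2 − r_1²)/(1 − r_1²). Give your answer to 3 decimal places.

0.484

φ_{22} = (r_2 − r_1²) / (1 − r_1²)
r_1² = (0.3)² = 0.09
Numerator = 0.53 − 0.0900 = 0.4400; denominator = 1 − 0.0900 = 0.9100
φ_{22} = 0.4400 / 0.9100 = 0.484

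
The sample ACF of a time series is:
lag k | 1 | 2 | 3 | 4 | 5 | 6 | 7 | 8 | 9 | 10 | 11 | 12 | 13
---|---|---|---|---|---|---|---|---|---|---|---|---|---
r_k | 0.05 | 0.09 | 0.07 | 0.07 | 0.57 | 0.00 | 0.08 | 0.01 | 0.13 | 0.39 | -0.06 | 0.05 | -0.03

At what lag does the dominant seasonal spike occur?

The largest autocorrelation is r_5 = 0.57, with a weaker echo at lag 10 (0.39); the remaining lags stay at or below 0.13.
The dominant spike at lag 5 indicates a seasonal period of 5.

5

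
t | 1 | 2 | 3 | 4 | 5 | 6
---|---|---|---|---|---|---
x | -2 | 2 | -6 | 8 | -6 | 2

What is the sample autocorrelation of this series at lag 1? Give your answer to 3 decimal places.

-0.847

Mean x̄ = (-2 + 2 − 6 + 8 − 6 + 2)/6 = -0.3333
Σ(x_t−x̄)(x_{t+1}−x̄) = (-3.8889) + (-13.2222) + (-47.2222) + (-47.2222) + (-13.2222) = -124.7778
Denominator Σ(x_t−x̄)² = 147.3333
r_1 = -124.7778 / 147.3333 = -0.847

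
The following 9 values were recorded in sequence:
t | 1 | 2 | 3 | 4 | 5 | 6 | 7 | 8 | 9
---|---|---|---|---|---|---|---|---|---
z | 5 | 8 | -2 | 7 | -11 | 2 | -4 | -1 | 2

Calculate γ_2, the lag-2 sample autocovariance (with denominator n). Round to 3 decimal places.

Mean z̄ = (5 + 8 − 2 + 7 − 11 + 2 − 4 − 1 + 2)/9 = 0.6667
Σ_{t=1}^{7}(z_t−z̄)(z_{t+2}−z̄) = 120.4444
γ_2 = 120.4444 / 9 = 13.383

13.383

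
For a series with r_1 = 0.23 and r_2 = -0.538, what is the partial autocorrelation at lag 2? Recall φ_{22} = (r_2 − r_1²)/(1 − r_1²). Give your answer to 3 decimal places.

-0.624

φ_{22} = (r_2 − r_1²) / (1 − r_1²)
r_1² = (0.23)² = 0.0529
Numerator = -0.538 − 0.0529 = -0.5909; denominator = 1 − 0.0529 = 0.9471
φ_{22} = -0.5909 / 0.9471 = -0.624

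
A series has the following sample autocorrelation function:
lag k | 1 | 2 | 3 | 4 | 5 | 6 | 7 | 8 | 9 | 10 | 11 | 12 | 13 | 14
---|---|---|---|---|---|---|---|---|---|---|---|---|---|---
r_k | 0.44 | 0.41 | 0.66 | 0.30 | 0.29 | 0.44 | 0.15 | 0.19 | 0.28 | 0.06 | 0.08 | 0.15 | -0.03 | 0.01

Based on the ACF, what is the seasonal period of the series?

The largest autocorrelation is r_3 = 0.66; the remaining lags stay at or below 0.44. The elevated value at lag 1 (0.44), dropping to 0.41 at lag 2, reflects decaying short-term dependence rather than seasonality.
The dominant spike at lag 3 indicates a seasonal period of 3.

3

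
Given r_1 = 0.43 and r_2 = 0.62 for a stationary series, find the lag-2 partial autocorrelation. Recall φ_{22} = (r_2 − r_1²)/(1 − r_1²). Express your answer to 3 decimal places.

φ_{22} = (r_2 − r_1²) / (1 − r_1²)
r_1² = (0.43)² = 0.1849
Numerator = 0.62 − 0.1849 = 0.4351; denominator = 1 − 0.1849 = 0.8151
φ_{22} = 0.4351 / 0.8151 = 0.534

0.534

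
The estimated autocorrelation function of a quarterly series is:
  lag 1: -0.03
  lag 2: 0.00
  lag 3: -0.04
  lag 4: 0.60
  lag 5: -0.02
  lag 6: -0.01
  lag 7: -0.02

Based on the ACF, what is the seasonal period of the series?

The largest autocorrelation is r_4 = 0.60; the remaining lags stay at or below 0.00.
The dominant spike at lag 4 indicates a seasonal period of 4.

4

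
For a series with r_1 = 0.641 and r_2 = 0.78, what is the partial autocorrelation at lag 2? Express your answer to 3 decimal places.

φ_{22} = (r_2 − r_1²) / (1 − r_1²)
r_1² = (0.641)² = 0.410881
Numerator = 0.78 − 0.4109 = 0.3691; denominator = 1 − 0.4109 = 0.5891
φ_{22} = 0.3691 / 0.5891 = 0.627

0.627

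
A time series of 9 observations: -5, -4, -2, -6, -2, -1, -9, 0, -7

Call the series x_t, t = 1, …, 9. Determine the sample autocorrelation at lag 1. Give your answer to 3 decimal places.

Mean x̄ = (-5 − 4 − 2 − 6 − 2 − 1 − 9 + 0 − 7)/9 = -4.0000
Numerator Σ_{t=1}^{8}(x_t−x̄)(x_{t+1}−x̄) = -49.0000
Denominator Σ(x_t−x̄)² = 72.0000
r_1 = -49.0000 / 72.0000 = -0.681

-0.681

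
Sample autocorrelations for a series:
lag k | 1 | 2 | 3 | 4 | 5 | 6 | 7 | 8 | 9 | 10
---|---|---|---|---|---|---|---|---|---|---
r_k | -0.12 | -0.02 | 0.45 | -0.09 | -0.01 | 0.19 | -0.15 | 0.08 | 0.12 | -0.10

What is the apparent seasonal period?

The largest autocorrelation is r_3 = 0.45, with a weaker echo at lag 6 (0.19); the remaining lags stay at or below 0.12.
The dominant spike at lag 3 indicates a seasonal period of 3.

3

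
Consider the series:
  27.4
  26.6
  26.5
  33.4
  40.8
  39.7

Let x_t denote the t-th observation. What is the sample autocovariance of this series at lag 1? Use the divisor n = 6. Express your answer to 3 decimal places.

Mean x̄ = (27.4 + 26.6 + 26.5 + 33.4 + 40.8 + 39.7)/6 = 32.4000
Σ_{t=1}^{5}(x_t−x̄)(x_{t+1}−x̄) = 127.0400
γ_1 = 127.0400 / 6 = 21.173

21.173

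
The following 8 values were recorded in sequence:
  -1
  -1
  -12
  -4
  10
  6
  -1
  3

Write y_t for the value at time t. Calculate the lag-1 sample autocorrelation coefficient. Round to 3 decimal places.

Mean ȳ = (-1 − 1 − 12 − 4 + 10 + 6 − 1 + 3)/8 = 0.0000
Deviations from mean: -1.0000, -1.0000, -12.0000, -4.0000, 10.0000, 6.0000, -1.0000, 3.0000
Σ(y_t−ȳ)(y_{t+1}−ȳ) = (1.0000) + (12.0000) + (48.0000) + (-40.0000) + (60.0000) + (-6.0000) + (-3.0000) = 72.0000
Denominator Σ(y_t−ȳ)² = 308.0000
r_1 = 72.0000 / 308.0000 = 0.234

0.234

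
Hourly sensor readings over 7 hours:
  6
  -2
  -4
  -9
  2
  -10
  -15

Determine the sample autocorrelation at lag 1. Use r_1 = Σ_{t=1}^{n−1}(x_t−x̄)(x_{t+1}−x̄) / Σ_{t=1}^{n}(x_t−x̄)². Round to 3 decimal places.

Mean x̄ = (6 − 2 − 4 − 9 + 2 − 10 − 15)/7 = -4.5714
Deviations from mean: 10.5714, 2.5714, 0.5714, -4.4286, 6.5714, -5.4286, -10.4286
Numerator Σ_{t=1}^{6}(x_t−x̄)(x_{t+1}−x̄) = 17.9592
Denominator Σ(x_t−x̄)² = 319.7143
r_1 = 17.9592 / 319.7143 = 0.056

0.056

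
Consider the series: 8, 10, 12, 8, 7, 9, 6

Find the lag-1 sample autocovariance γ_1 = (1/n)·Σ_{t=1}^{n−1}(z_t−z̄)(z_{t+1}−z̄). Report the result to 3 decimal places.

Mean z̄ = (8 + 10 + 12 + 8 + 7 + 9 + 6)/7 = 8.5714
Σ_{t=1}^{6}(z_t−z̄)(z_{t+1}−z̄) = 1.2449
γ_1 = 1.2449 / 7 = 0.178

0.178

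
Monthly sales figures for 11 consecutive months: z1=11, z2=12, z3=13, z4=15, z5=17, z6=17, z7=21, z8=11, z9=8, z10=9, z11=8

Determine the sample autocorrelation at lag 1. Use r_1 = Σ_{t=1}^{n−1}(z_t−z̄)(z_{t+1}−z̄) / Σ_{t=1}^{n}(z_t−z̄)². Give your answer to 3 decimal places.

0.529

Mean z̄ = (11 + 12 + 13 + 15 + 17 + 17 + 21 + 11 + 8 + 9 + 8)/11 = 12.9091
Numerator Σ_{t=1}^{10}(z_t−z̄)(z_{t+1}−z̄) = 92.5372
Denominator Σ(z_t−z̄)² = 174.9091
r_1 = 92.5372 / 174.9091 = 0.529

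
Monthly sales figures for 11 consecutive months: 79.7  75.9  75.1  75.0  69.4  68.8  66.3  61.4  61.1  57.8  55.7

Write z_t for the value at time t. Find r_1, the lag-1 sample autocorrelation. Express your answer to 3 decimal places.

0.707

Mean z̄ = (79.7 + 75.9 + 75.1 + 75.0 + 69.4 + 68.8 + 66.3 + 61.4 + 61.1 + 57.8 + 55.7)/11 = 67.8364
Numerator Σ_{t=1}^{10}(z_t−z̄)(z_{t+1}−z̄) = 460.1569
Denominator Σ(z_t−z̄)² = 650.4055
r_1 = 460.1569 / 650.4055 = 0.707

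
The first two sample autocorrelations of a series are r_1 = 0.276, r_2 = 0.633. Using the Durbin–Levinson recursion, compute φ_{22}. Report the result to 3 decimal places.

0.603

φ_{22} = (r_2 − r_1²) / (1 − r_1²)
r_1² = (0.276)² = 0.076176
Numerator = 0.633 − 0.0762 = 0.5568; denominator = 1 − 0.0762 = 0.9238
φ_{22} = 0.5568 / 0.9238 = 0.603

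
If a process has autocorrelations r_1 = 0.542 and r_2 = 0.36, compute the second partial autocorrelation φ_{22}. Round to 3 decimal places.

φ_{22} = (r_2 − r_1²) / (1 − r_1²)
r_1² = (0.542)² = 0.293764
Numerator = 0.36 − 0.2938 = 0.0662; denominator = 1 − 0.2938 = 0.7062
φ_{22} = 0.0662 / 0.7062 = 0.094

0.094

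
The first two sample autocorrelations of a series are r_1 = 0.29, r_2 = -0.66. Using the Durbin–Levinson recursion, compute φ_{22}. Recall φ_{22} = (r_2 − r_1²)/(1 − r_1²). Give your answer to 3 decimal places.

φ_{22} = (r_2 − r_1²) / (1 − r_1²)
r_1² = (0.29)² = 0.0841
Numerator = -0.66 − 0.0841 = -0.7441; denominator = 1 − 0.0841 = 0.9159
φ_{22} = -0.7441 / 0.9159 = -0.812

-0.812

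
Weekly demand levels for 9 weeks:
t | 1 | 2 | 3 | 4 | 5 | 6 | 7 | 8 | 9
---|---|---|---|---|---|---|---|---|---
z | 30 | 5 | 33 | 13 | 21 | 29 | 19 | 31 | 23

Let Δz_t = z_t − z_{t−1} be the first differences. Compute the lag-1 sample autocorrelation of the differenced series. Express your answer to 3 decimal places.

First differences Δz: -25, 28, -20, 8, 8, -10, 12, -8
Mean of differences = -0.8750
Numerator Σ(Δz_t−Δz̄)(Δz_{t+1}−Δz̄) = -1630.0156
Denominator Σ(Δz_t−Δz̄)² = 2238.8750
r_1(Δz) = -1630.0156 / 2238.8750 = -0.728

-0.728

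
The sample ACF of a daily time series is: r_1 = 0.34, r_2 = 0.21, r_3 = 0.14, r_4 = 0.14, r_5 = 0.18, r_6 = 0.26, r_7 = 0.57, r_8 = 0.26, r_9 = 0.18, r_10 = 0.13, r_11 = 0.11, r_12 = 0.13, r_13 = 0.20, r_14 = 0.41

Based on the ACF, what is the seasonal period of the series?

The largest autocorrelation is r_7 = 0.57, with a weaker echo at lag 14 (0.41); the remaining lags stay at or below 0.34. The elevated value at lag 1 (0.34), dropping to 0.21 at lag 2, reflects decaying short-term dependence rather than seasonality.
The dominant spike at lag 7 indicates a seasonal period of 7.

7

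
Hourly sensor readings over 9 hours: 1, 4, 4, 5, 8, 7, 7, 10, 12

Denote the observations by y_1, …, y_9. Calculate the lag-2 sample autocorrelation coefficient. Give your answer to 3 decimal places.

Mean ȳ = (1 + 4 + 4 + 5 + 8 + 7 + 7 + 10 + 12)/9 = 6.4444
Numerator Σ_{t=1}^{7}(y_t−ȳ)(y_{t+2}−ȳ) = 18.1605
Denominator Σ(y_t−ȳ)² = 90.2222
r_2 = 18.1605 / 90.2222 = 0.201

0.201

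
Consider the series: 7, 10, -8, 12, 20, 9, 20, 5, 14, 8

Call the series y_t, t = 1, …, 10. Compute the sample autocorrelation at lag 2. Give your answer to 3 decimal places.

Mean ȳ = (7 + 10 − 8 + 12 + 20 + 9 + 20 + 5 + 14 + 8)/10 = 9.7000
Numerator Σ_{t=1}^{8}(y_t−ȳ)(y_{t+2}−ȳ) = 26.2200
Denominator Σ(y_t−ȳ)² = 582.1000
r_2 = 26.2200 / 582.1000 = 0.045

0.045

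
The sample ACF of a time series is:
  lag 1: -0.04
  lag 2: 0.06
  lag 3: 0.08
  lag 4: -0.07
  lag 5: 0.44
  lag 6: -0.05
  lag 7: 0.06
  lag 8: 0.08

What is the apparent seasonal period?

5

The largest autocorrelation is r_5 = 0.44; the remaining lags stay at or below 0.08.
The dominant spike at lag 5 indicates a seasonal period of 5.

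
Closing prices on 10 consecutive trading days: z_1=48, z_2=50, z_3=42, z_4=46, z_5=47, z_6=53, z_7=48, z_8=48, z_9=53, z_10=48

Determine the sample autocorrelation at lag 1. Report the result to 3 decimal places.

-0.042

Mean z̄ = (48 + 50 + 42 + 46 + 47 + 53 + 48 + 48 + 53 + 48)/10 = 48.3000
Numerator Σ_{t=1}^{9}(z_t−z̄)(z_{t+1}−z̄) = -3.9900
Denominator Σ(z_t−z̄)² = 94.1000
r_1 = -3.9900 / 94.1000 = -0.042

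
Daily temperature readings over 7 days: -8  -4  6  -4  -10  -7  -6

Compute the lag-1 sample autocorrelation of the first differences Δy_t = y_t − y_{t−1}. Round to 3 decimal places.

-0.054

First differences Δy: 4, 10, -10, -6, 3, 1
Mean of differences = 0.3333
Numerator Σ(Δy_t−Δȳ)(Δy_{t+1}−Δȳ) = -14.1111
Denominator Σ(Δy_t−Δȳ)² = 261.3333
r_1(Δy) = -14.1111 / 261.3333 = -0.054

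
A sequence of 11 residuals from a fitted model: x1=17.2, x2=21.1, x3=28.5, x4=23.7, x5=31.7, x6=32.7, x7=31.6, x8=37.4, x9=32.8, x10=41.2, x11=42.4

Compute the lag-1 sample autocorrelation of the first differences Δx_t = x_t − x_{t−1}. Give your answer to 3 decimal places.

First differences Δx: 3.9, 7.4, -4.8, 8.0, 1.0, -1.1, 5.8, -4.6, 8.4, 1.2
Mean of differences = 2.5200
Numerator Σ(Δx_t−Δx̄)(Δx_{t+1}−Δx̄) = -156.7824
Denominator Σ(Δx_t−Δx̄)² = 222.5160
r_1(Δx) = -156.7824 / 222.5160 = -0.705

-0.705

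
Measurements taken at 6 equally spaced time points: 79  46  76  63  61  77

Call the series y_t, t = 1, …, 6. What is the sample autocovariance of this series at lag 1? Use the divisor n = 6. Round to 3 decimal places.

-85.500

Mean ȳ = (79 + 46 + 76 + 63 + 61 + 77)/6 = 67.0000
Σ_{t=1}^{5}(y_t−ȳ)(y_{t+1}−ȳ) = -513.0000
γ_1 = -513.0000 / 6 = -85.500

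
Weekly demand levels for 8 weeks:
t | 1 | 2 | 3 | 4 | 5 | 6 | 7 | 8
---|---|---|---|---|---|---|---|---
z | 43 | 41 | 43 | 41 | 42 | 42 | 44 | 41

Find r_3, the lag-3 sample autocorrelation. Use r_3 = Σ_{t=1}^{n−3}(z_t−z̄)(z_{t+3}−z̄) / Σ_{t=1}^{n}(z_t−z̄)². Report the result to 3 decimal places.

-0.329

Mean z̄ = (43 + 41 + 43 + 41 + 42 + 42 + 44 + 41)/8 = 42.1250
Deviations from mean: 0.8750, -1.1250, 0.8750, -1.1250, -0.1250, -0.1250, 1.8750, -1.1250
Σ(z_t−z̄)(z_{t+3}−z̄) = (-0.9844) + (0.1406) + (-0.1094) + (-2.1094) + (0.1406) = -2.9219
Denominator Σ(z_t−z̄)² = 8.8750
r_3 = -2.9219 / 8.8750 = -0.329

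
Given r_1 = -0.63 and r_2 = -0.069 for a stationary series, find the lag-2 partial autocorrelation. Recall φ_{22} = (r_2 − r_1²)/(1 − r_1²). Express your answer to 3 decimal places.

φ_{22} = (r_2 − r_1²) / (1 − r_1²)
r_1² = (-0.63)² = 0.3969
Numerator = -0.069 − 0.3969 = -0.4659; denominator = 1 − 0.3969 = 0.6031
φ_{22} = -0.4659 / 0.6031 = -0.773

-0.773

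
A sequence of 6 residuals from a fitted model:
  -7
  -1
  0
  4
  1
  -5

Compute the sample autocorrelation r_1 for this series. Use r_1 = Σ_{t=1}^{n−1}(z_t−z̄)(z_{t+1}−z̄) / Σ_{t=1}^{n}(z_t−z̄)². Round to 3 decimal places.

0.117

Mean z̄ = (-7 − 1 + 0 + 4 + 1 − 5)/6 = -1.3333
Σ(z_t−z̄)(z_{t+1}−z̄) = (-1.8889) + (0.4444) + (7.1111) + (12.4444) + (-8.5556) = 9.5556
Denominator Σ(z_t−z̄)² = 81.3333
r_1 = 9.5556 / 81.3333 = 0.117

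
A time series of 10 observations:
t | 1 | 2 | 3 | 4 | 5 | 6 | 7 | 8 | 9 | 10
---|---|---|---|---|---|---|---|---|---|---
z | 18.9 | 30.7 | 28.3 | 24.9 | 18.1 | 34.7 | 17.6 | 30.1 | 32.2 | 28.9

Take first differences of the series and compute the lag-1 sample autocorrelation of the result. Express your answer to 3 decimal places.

-0.635

First differences Δz: 11.8, -2.4, -3.4, -6.8, 16.6, -17.1, 12.5, 2.1, -3.3
Mean of differences = 1.1111
Numerator Σ(Δz_t−Δz̄)(Δz_{t+1}−Δz̄) = -591.1112
Denominator Σ(Δz_t−Δz̄)² = 931.2089
r_1(Δz) = -591.1112 / 931.2089 = -0.635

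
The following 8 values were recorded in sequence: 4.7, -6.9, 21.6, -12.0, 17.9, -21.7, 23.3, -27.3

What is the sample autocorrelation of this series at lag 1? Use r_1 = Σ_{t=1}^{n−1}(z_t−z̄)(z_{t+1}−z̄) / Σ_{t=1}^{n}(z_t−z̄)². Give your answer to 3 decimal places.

Mean z̄ = (4.7 − 6.9 + 21.6 − 12.0 + 17.9 − 21.7 + 23.3 − 27.3)/8 = -0.0500
Deviations from mean: 4.7500, -6.8500, 21.6500, -11.9500, 17.9500, -21.6500, 23.3500, -27.2500
Σ(z_t−z̄)(z_{t+1}−z̄) = (-32.5375) + (-148.3025) + (-258.7175) + (-214.5025) + (-388.6175) + (-505.5275) + (-636.2875) = -2184.4925
Denominator Σ(z_t−z̄)² = 2759.7200
r_1 = -2184.4925 / 2759.7200 = -0.792

-0.792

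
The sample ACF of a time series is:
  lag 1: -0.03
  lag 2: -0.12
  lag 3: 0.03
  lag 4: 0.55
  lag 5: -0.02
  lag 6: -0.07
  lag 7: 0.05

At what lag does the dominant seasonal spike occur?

4

The largest autocorrelation is r_4 = 0.55; the remaining lags stay at or below 0.05.
The dominant spike at lag 4 indicates a seasonal period of 4.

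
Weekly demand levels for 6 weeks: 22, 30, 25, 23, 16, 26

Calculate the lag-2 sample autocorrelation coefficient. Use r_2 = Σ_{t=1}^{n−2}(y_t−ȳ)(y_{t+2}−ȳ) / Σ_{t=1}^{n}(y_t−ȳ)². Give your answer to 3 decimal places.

Mean ȳ = (22 + 30 + 25 + 23 + 16 + 26)/6 = 23.6667
Σ(y_t−ȳ)(y_{t+2}−ȳ) = (-2.2222) + (-4.2222) + (-10.2222) + (-1.5556) = -18.2222
Denominator Σ(y_t−ȳ)² = 109.3333
r_2 = -18.2222 / 109.3333 = -0.167

-0.167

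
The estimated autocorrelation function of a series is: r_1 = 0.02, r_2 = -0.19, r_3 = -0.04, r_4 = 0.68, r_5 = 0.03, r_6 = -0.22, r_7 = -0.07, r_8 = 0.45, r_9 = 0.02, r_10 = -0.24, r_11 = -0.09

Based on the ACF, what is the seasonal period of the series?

4

The largest autocorrelation is r_4 = 0.68, with a weaker echo at lag 8 (0.45); the remaining lags stay at or below 0.03.
The dominant spike at lag 4 indicates a seasonal period of 4.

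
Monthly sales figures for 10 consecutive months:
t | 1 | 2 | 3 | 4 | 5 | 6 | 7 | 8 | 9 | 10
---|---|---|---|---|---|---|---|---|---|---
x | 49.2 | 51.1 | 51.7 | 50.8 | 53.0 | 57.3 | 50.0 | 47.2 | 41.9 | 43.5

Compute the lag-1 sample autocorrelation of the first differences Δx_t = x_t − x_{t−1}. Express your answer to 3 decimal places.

-0.024

First differences Δx: 1.9, 0.6, -0.9, 2.2, 4.3, -7.3, -2.8, -5.3, 1.6
Mean of differences = -0.6333
Numerator Σ(Δx_t−Δx̄)(Δx_{t+1}−Δx̄) = -2.7378
Denominator Σ(Δx_t−Δx̄)² = 116.2800
r_1(Δx) = -2.7378 / 116.2800 = -0.024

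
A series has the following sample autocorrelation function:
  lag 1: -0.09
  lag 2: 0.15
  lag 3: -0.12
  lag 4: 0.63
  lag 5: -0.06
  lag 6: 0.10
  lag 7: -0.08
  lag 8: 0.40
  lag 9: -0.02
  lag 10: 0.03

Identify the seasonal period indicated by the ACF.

4

The largest autocorrelation is r_4 = 0.63, with a weaker echo at lag 8 (0.40); the remaining lags stay at or below 0.15.
The dominant spike at lag 4 indicates a seasonal period of 4.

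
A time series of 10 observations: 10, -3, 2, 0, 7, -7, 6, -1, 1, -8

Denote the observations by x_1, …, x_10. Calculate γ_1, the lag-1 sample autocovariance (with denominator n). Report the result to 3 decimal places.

-14.599

Mean x̄ = (10 − 3 + 2 + 0 + 7 − 7 + 6 − 1 + 1 − 8)/10 = 0.7000
Σ_{t=1}^{9}(x_t−x̄)(x_{t+1}−x̄) = -145.9900
γ_1 = -145.9900 / 10 = -14.599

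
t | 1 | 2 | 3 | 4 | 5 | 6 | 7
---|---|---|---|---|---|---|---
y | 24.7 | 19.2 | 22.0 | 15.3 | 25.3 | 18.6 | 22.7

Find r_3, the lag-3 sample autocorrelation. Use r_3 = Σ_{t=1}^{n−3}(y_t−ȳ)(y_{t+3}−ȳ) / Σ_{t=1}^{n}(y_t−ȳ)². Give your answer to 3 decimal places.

-0.520

Mean ȳ = (24.7 + 19.2 + 22.0 + 15.3 + 25.3 + 18.6 + 22.7)/7 = 21.1143
Numerator Σ_{t=1}^{4}(y_t−ȳ)(y_{t+3}−ȳ) = -40.3078
Denominator Σ(y_t−ȳ)² = 77.4686
r_3 = -40.3078 / 77.4686 = -0.520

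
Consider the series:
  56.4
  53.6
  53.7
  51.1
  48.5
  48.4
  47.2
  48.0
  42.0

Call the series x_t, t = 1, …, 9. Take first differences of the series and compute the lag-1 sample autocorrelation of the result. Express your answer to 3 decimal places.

First differences Δx: -2.8, 0.1, -2.6, -2.6, -0.1, -1.2, 0.8, -6.0
Mean of differences = -1.8000
Numerator Σ(Δx_t−Δx̄)(Δx_{t+1}−Δx̄) = -12.4800
Denominator Σ(Δx_t−Δx̄)² = 33.5400
r_1(Δx) = -12.4800 / 33.5400 = -0.372

-0.372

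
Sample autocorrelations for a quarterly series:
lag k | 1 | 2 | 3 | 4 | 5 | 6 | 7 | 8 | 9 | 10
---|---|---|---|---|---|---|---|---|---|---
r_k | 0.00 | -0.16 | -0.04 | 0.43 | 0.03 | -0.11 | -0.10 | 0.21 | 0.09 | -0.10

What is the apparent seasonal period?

The largest autocorrelation is r_4 = 0.43, with a weaker echo at lag 8 (0.21); the remaining lags stay at or below 0.09.
The dominant spike at lag 4 indicates a seasonal period of 4.

4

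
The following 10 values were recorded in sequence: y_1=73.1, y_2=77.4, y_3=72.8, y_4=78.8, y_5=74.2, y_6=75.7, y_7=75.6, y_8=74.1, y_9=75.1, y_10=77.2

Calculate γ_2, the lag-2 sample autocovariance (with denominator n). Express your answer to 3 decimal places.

1.389

Mean ȳ = (73.1 + 77.4 + 72.8 + 78.8 + 74.2 + 75.7 + 75.6 + 74.1 + 75.1 + 77.2)/10 = 75.4000
Σ_{t=1}^{8}(y_t−ȳ)(y_{t+2}−ȳ) = 13.8900
γ_2 = 13.8900 / 10 = 1.389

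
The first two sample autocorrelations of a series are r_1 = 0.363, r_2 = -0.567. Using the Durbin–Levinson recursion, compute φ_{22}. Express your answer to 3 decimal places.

φ_{22} = (r_2 − r_1²) / (1 − r_1²)
r_1² = (0.363)² = 0.131769
Numerator = -0.567 − 0.1318 = -0.6988; denominator = 1 − 0.1318 = 0.8682
φ_{22} = -0.6988 / 0.8682 = -0.805

-0.805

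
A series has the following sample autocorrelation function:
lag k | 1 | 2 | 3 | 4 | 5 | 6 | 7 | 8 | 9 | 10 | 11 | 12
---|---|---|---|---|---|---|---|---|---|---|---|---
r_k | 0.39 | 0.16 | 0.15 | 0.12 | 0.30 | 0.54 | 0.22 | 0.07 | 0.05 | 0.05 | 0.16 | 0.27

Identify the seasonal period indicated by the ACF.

The largest autocorrelation is r_6 = 0.54; the remaining lags stay at or below 0.39. The elevated value at lag 1 (0.39), dropping to 0.16 at lag 2, reflects decaying short-term dependence rather than seasonality.
The dominant spike at lag 6 indicates a seasonal period of 6.

6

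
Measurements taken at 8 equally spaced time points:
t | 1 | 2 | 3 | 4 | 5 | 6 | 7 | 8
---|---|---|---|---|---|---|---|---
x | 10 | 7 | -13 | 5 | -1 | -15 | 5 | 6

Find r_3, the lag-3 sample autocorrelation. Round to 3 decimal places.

0.405

Mean x̄ = (10 + 7 − 13 + 5 − 1 − 15 + 5 + 6)/8 = 0.5000
Deviations from mean: 9.5000, 6.5000, -13.5000, 4.5000, -1.5000, -15.5000, 4.5000, 5.5000
Numerator Σ_{t=1}^{5}(x_t−x̄)(x_{t+3}−x̄) = 254.2500
Denominator Σ(x_t−x̄)² = 628.0000
r_3 = 254.2500 / 628.0000 = 0.405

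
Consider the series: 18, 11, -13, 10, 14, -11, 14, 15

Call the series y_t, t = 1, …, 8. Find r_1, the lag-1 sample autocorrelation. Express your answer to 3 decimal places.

Mean ȳ = (18 + 11 − 13 + 10 + 14 − 11 + 14 + 15)/8 = 7.2500
Deviations from mean: 10.7500, 3.7500, -20.2500, 2.7500, 6.7500, -18.2500, 6.7500, 7.7500
Σ(y_t−ȳ)(y_{t+1}−ȳ) = (40.3125) + (-75.9375) + (-55.6875) + (18.5625) + (-123.1875) + (-123.1875) + (52.3125) = -266.8125
Denominator Σ(y_t−ȳ)² = 1031.5000
r_1 = -266.8125 / 1031.5000 = -0.259

-0.259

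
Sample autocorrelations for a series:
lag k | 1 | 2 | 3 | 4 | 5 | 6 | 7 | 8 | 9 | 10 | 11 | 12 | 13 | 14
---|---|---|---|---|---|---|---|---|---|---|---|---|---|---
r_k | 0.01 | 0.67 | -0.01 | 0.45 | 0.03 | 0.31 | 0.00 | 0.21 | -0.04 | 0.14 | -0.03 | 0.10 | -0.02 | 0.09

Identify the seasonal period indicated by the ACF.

The largest autocorrelation is r_2 = 0.67, with weaker echoes at lags 4 (0.45), 6 (0.31) and 8 (0.21); the remaining lags stay at or below 0.14.
The dominant spike at lag 2 indicates a seasonal period of 2.

2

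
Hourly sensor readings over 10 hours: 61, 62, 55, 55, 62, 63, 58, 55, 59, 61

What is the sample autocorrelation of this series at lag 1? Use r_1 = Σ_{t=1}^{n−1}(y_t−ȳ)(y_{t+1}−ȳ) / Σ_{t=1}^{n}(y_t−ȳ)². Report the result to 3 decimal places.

0.113

Mean ȳ = (61 + 62 + 55 + 55 + 62 + 63 + 58 + 55 + 59 + 61)/10 = 59.1000
Numerator Σ_{t=1}^{9}(y_t−ȳ)(y_{t+1}−ȳ) = 10.2900
Denominator Σ(y_t−ȳ)² = 90.9000
r_1 = 10.2900 / 90.9000 = 0.113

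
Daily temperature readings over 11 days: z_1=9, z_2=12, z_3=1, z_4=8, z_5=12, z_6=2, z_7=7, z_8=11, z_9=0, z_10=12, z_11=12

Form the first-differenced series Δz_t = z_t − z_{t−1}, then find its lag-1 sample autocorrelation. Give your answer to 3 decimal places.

-0.547

First differences Δz: 3, -11, 7, 4, -10, 5, 4, -11, 12, 0
Mean of differences = 0.3000
Numerator Σ(Δz_t−Δz̄)(Δz_{t+1}−Δz̄) = -328.0900
Denominator Σ(Δz_t−Δz̄)² = 600.1000
r_1(Δz) = -328.0900 / 600.1000 = -0.547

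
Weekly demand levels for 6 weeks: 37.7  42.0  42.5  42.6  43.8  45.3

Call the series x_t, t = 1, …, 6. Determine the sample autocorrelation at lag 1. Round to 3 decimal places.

Mean x̄ = (37.7 + 42.0 + 42.5 + 42.6 + 43.8 + 45.3)/6 = 42.3167
Σ(x_t−x̄)(x_{t+1}−x̄) = (1.4619) + (-0.0581) + (0.0519) + (0.4203) + (4.4253) = 6.3014
Denominator Σ(x_t−x̄)² = 32.6283
r_1 = 6.3014 / 32.6283 = 0.193

0.193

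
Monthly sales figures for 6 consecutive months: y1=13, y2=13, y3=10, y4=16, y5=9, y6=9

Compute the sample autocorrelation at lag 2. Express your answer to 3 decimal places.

Mean ȳ = (13 + 13 + 10 + 16 + 9 + 9)/6 = 11.6667
Deviations from mean: 1.3333, 1.3333, -1.6667, 4.3333, -2.6667, -2.6667
Σ(y_t−ȳ)(y_{t+2}−ȳ) = (-2.2222) + (5.7778) + (4.4444) + (-11.5556) = -3.5556
Denominator Σ(y_t−ȳ)² = 39.3333
r_2 = -3.5556 / 39.3333 = -0.090

-0.090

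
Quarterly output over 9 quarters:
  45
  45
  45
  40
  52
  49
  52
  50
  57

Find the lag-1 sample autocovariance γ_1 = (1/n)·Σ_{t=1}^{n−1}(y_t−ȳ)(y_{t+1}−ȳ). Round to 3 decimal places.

4.988

Mean ȳ = (45 + 45 + 45 + 40 + 52 + 49 + 52 + 50 + 57)/9 = 48.3333
Σ_{t=1}^{8}(y_t−ȳ)(y_{t+1}−ȳ) = 44.8889
γ_1 = 44.8889 / 9 = 4.988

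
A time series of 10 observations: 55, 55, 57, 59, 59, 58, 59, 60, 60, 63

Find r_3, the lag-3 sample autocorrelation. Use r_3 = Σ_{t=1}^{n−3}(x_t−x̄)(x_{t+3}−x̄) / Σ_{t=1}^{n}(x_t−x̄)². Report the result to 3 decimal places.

-0.005

Mean x̄ = (55 + 55 + 57 + 59 + 59 + 58 + 59 + 60 + 60 + 63)/10 = 58.5000
Numerator Σ_{t=1}^{7}(x_t−x̄)(x_{t+3}−x̄) = -0.2500
Denominator Σ(x_t−x̄)² = 52.5000
r_3 = -0.2500 / 52.5000 = -0.005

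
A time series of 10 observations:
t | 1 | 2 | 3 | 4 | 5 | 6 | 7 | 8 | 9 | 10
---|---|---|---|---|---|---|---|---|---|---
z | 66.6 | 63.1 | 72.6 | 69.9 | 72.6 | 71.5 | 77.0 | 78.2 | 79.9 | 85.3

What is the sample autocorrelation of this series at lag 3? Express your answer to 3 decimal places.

0.124

Mean z̄ = (66.6 + 63.1 + 72.6 + 69.9 + 72.6 + 71.5 + 77.0 + 78.2 + 79.9 + 85.3)/10 = 73.6700
Σ(z_t−z̄)(z_{t+3}−z̄) = (26.6539) + (11.3099) + (2.3219) + (-12.5541) + (-4.8471) + (-13.5191) + (38.7279) = 48.0933
Denominator Σ(z_t−z̄)² = 388.6010
r_3 = 48.0933 / 388.6010 = 0.124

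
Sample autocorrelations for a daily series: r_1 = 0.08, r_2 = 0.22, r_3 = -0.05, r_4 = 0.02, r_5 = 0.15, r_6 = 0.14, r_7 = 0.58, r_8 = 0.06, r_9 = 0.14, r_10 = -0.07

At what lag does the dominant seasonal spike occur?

7

The largest autocorrelation is r_7 = 0.58; the remaining lags stay at or below 0.22.
The dominant spike at lag 7 indicates a seasonal period of 7.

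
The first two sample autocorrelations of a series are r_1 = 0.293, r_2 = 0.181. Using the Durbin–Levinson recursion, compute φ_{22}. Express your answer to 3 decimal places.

0.104

φ_{22} = (r_2 − r_1²) / (1 − r_1²)
r_1² = (0.293)² = 0.085849
Numerator = 0.181 − 0.0858 = 0.0952; denominator = 1 − 0.0858 = 0.9142
φ_{22} = 0.0952 / 0.9142 = 0.104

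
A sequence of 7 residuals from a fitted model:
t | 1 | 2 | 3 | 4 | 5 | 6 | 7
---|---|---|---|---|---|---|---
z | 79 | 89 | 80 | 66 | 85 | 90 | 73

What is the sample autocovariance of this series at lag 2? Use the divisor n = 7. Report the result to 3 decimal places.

-42.656

Mean z̄ = (79 + 89 + 80 + 66 + 85 + 90 + 73)/7 = 80.2857
Deviations: -1.2857, 8.7143, -0.2857, -14.2857, 4.7143, 9.7143, -7.2857
Σ_{t=1}^{5}(z_t−z̄)(z_{t+2}−z̄) = -298.5918
γ_2 = -298.5918 / 7 = -42.656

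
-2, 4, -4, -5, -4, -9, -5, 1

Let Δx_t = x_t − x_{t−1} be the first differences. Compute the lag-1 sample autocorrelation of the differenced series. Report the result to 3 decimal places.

-0.216

First differences Δx: 6, -8, -1, 1, -5, 4, 6
Mean of differences = 0.4286
Numerator Σ(Δx_t−Δx̄)(Δx_{t+1}−Δx̄) = -38.3265
Denominator Σ(Δx_t−Δx̄)² = 177.7143
r_1(Δx) = -38.3265 / 177.7143 = -0.216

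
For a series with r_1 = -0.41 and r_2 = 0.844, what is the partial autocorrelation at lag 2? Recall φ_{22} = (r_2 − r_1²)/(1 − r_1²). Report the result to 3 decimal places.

0.812

φ_{22} = (r_2 − r_1²) / (1 − r_1²)
r_1² = (-0.41)² = 0.1681
Numerator = 0.844 − 0.1681 = 0.6759; denominator = 1 − 0.1681 = 0.8319
φ_{22} = 0.6759 / 0.8319 = 0.812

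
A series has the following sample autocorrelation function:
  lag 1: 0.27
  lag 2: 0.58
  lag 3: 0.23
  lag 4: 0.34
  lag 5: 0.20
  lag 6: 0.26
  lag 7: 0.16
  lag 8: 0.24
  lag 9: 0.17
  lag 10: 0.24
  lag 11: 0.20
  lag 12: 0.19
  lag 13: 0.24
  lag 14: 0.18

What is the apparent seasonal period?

2

The largest autocorrelation is r_2 = 0.58, with a weaker echo at lag 4 (0.34); the remaining lags stay at or below 0.27.
The dominant spike at lag 2 indicates a seasonal period of 2.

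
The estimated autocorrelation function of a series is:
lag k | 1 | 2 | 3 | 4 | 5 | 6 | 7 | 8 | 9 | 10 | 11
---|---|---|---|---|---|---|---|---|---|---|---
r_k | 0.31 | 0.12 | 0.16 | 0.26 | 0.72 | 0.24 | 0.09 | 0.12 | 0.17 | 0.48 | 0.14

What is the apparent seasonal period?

The largest autocorrelation is r_5 = 0.72, with a weaker echo at lag 10 (0.48); the remaining lags stay at or below 0.31. The elevated value at lag 1 (0.31), dropping to 0.12 at lag 2, reflects decaying short-term dependence rather than seasonality.
The dominant spike at lag 5 indicates a seasonal period of 5.

5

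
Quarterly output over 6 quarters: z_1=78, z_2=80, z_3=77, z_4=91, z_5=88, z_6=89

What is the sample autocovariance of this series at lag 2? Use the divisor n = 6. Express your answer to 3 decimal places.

3.491

Mean z̄ = (78 + 80 + 77 + 91 + 88 + 89)/6 = 83.8333
Σ_{t=1}^{4}(z_t−z̄)(z_{t+2}−z̄) = 20.9444
γ_2 = 20.9444 / 6 = 3.491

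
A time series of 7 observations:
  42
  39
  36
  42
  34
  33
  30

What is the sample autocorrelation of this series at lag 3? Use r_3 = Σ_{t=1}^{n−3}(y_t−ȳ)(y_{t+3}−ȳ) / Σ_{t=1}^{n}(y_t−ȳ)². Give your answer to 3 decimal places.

-0.081

Mean ȳ = (42 + 39 + 36 + 42 + 34 + 33 + 30)/7 = 36.5714
Deviations from mean: 5.4286, 2.4286, -0.5714, 5.4286, -2.5714, -3.5714, -6.5714
Σ(y_t−ȳ)(y_{t+3}−ȳ) = (29.4694) + (-6.2449) + (2.0408) + (-35.6735) = -10.4082
Denominator Σ(y_t−ȳ)² = 127.7143
r_3 = -10.4082 / 127.7143 = -0.081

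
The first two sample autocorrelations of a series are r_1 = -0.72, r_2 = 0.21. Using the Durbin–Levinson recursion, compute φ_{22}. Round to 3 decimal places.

φ_{22} = (r_2 − r_1²) / (1 − r_1²)
r_1² = (-0.72)² = 0.5184
Numerator = 0.21 − 0.5184 = -0.3084; denominator = 1 − 0.5184 = 0.4816
φ_{22} = -0.3084 / 0.4816 = -0.640

-0.640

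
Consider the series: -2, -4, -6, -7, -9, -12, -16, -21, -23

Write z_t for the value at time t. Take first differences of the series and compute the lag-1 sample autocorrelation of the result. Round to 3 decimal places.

0.378

First differences Δz: -2, -2, -1, -2, -3, -4, -5, -2
Mean of differences = -2.6250
Numerator Σ(Δz_t−Δz̄)(Δz_{t+1}−Δz̄) = 4.4844
Denominator Σ(Δz_t−Δz̄)² = 11.8750
r_1(Δz) = 4.4844 / 11.8750 = 0.378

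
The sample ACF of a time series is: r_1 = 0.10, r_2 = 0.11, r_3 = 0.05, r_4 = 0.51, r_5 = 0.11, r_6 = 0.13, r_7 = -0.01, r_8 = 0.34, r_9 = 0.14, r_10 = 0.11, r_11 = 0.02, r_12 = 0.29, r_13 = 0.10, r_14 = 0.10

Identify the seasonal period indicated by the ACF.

4

The largest autocorrelation is r_4 = 0.51, with weaker echoes at lags 8 (0.34) and 12 (0.29); the remaining lags stay at or below 0.14.
The dominant spike at lag 4 indicates a seasonal period of 4.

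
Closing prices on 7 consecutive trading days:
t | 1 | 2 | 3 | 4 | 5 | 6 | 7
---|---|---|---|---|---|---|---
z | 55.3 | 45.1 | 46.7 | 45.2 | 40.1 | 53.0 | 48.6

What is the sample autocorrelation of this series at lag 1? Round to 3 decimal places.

-0.196

Mean z̄ = (55.3 + 45.1 + 46.7 + 45.2 + 40.1 + 53.0 + 48.6)/7 = 47.7143
Deviations from mean: 7.5857, -2.6143, -1.0143, -2.5143, -7.6143, 5.2857, 0.8857
Σ(z_t−z̄)(z_{t+1}−z̄) = (-19.8312) + (2.6516) + (2.5502) + (19.1445) + (-40.2469) + (4.6816) = -31.0502
Denominator Σ(z_t−z̄)² = 158.4286
r_1 = -31.0502 / 158.4286 = -0.196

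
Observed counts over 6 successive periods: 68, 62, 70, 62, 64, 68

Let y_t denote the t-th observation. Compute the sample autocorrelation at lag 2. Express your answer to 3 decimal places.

0.131

Mean ȳ = (68 + 62 + 70 + 62 + 64 + 68)/6 = 65.6667
Σ(y_t−ȳ)(y_{t+2}−ȳ) = (10.1111) + (13.4444) + (-7.2222) + (-8.5556) = 7.7778
Denominator Σ(y_t−ȳ)² = 59.3333
r_2 = 7.7778 / 59.3333 = 0.131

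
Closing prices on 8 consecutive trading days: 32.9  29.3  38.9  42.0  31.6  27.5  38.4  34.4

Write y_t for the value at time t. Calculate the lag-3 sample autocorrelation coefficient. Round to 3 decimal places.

0.013

Mean ȳ = (32.9 + 29.3 + 38.9 + 42.0 + 31.6 + 27.5 + 38.4 + 34.4)/8 = 34.3750
Deviations from mean: -1.4750, -5.0750, 4.5250, 7.6250, -2.7750, -6.8750, 4.0250, 0.0250
Numerator Σ_{t=1}^{5}(y_t−ȳ)(y_{t+3}−ȳ) = 2.3481
Denominator Σ(y_t−ȳ)² = 177.7150
r_3 = 2.3481 / 177.7150 = 0.013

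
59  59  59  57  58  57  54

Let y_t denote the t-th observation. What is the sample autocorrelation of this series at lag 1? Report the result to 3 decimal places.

0.244

Mean ȳ = (59 + 59 + 59 + 57 + 58 + 57 + 54)/7 = 57.5714
Deviations from mean: 1.4286, 1.4286, 1.4286, -0.5714, 0.4286, -0.5714, -3.5714
Σ(y_t−ȳ)(y_{t+1}−ȳ) = (2.0408) + (2.0408) + (-0.8163) + (-0.2449) + (-0.2449) + (2.0408) = 4.8163
Denominator Σ(y_t−ȳ)² = 19.7143
r_1 = 4.8163 / 19.7143 = 0.244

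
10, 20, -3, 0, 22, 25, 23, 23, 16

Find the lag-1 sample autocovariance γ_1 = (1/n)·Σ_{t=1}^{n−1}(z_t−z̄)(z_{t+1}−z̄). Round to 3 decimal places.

30.159

Mean z̄ = (10 + 20 − 3 + 0 + 22 + 25 + 23 + 23 + 16)/9 = 15.1111
Σ_{t=1}^{8}(z_t−z̄)(z_{t+1}−z̄) = 271.4321
γ_1 = 271.4321 / 9 = 30.159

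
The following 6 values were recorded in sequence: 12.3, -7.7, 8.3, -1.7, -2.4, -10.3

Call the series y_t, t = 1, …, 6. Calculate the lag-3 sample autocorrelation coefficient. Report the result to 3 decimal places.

Mean ȳ = (12.3 − 7.7 + 8.3 − 1.7 − 2.4 − 10.3)/6 = -0.2500
Deviations from mean: 12.5500, -7.4500, 8.5500, -1.4500, -2.1500, -10.0500
Σ(y_t−ȳ)(y_{t+3}−ȳ) = (-18.1975) + (16.0175) + (-85.9275) = -88.1075
Denominator Σ(y_t−ȳ)² = 393.8350
r_3 = -88.1075 / 393.8350 = -0.224

-0.224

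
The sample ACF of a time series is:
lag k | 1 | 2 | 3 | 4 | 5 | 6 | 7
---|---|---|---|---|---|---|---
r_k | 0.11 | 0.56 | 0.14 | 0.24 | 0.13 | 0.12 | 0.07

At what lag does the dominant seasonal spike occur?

The largest autocorrelation is r_2 = 0.56, with a weaker echo at lag 4 (0.24); the remaining lags stay at or below 0.14.
The dominant spike at lag 2 indicates a seasonal period of 2.

2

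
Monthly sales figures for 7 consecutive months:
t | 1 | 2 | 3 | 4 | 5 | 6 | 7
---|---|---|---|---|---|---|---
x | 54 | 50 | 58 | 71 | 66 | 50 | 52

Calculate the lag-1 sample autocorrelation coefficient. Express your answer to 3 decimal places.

0.301

Mean x̄ = (54 + 50 + 58 + 71 + 66 + 50 + 52)/7 = 57.2857
Deviations from mean: -3.2857, -7.2857, 0.7143, 13.7143, 8.7143, -7.2857, -5.2857
Numerator Σ_{t=1}^{6}(x_t−x̄)(x_{t+1}−x̄) = 123.0612
Denominator Σ(x_t−x̄)² = 409.4286
r_1 = 123.0612 / 409.4286 = 0.301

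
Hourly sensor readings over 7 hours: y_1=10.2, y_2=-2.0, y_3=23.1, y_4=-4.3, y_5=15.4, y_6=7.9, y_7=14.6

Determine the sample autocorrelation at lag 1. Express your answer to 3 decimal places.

Mean ȳ = (10.2 − 2.0 + 23.1 − 4.3 + 15.4 + 7.9 + 14.6)/7 = 9.2714
Deviations from mean: 0.9286, -11.2714, 13.8286, -13.5714, 6.1286, -1.3714, 5.3286
Numerator Σ_{t=1}^{6}(y_t−ȳ)(y_{t+1}−ȳ) = -452.8937
Denominator Σ(y_t−ȳ)² = 571.1543
r_1 = -452.8937 / 571.1543 = -0.793

-0.793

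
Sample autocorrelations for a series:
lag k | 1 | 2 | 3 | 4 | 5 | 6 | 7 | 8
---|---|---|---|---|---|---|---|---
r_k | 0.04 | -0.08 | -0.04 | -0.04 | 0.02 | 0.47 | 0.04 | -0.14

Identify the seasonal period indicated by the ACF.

The largest autocorrelation is r_6 = 0.47; the remaining lags stay at or below 0.04.
The dominant spike at lag 6 indicates a seasonal period of 6.

6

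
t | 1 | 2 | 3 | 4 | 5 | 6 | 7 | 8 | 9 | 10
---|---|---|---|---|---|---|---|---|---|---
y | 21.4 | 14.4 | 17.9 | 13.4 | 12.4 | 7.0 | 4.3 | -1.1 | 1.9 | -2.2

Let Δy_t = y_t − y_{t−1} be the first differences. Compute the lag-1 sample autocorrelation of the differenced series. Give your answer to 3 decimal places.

-0.619

First differences Δy: -7.0, 3.5, -4.5, -1.0, -5.4, -2.7, -5.4, 3.0, -4.1
Mean of differences = -2.6222
Numerator Σ(Δy_t−Δȳ)(Δy_{t+1}−Δȳ) = -69.3438
Denominator Σ(Δy_t−Δȳ)² = 112.0356
r_1(Δy) = -69.3438 / 112.0356 = -0.619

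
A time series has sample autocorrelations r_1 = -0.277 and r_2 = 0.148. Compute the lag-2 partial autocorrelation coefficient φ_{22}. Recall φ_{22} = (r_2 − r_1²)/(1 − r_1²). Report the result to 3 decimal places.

φ_{22} = (r_2 − r_1²) / (1 − r_1²)
r_1² = (-0.277)² = 0.076729
Numerator = 0.148 − 0.0767 = 0.0713; denominator = 1 − 0.0767 = 0.9233
φ_{22} = 0.0713 / 0.9233 = 0.077

0.077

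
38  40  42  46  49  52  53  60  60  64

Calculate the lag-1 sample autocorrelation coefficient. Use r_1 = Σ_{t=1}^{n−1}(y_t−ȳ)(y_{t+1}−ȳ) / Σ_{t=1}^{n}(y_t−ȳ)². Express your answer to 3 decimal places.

Mean ȳ = (38 + 40 + 42 + 46 + 49 + 52 + 53 + 60 + 60 + 64)/10 = 50.4000
Numerator Σ_{t=1}^{9}(y_t−ȳ)(y_{t+1}−ȳ) = 509.0400
Denominator Σ(y_t−ȳ)² = 732.4000
r_1 = 509.0400 / 732.4000 = 0.695

0.695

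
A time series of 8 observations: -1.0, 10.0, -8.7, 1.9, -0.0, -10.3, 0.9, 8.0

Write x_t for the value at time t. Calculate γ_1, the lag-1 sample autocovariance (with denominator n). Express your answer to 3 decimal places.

-14.374

Mean x̄ = (-1.0 + 10.0 − 8.7 + 1.9 − 0.0 − 10.3 + 0.9 + 8.0)/8 = 0.1000
Σ_{t=1}^{7}(x_t−x̄)(x_{t+1}−x̄) = -114.9900
γ_1 = -114.9900 / 8 = -14.374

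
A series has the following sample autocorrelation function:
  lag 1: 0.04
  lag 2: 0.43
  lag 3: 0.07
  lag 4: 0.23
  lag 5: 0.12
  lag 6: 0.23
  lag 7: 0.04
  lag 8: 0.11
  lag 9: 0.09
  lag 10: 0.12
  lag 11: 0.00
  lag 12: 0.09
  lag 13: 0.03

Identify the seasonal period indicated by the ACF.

The largest autocorrelation is r_2 = 0.43, with weaker echoes at lags 4 (0.23) and 6 (0.23); the remaining lags stay at or below 0.12.
The dominant spike at lag 2 indicates a seasonal period of 2.

2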